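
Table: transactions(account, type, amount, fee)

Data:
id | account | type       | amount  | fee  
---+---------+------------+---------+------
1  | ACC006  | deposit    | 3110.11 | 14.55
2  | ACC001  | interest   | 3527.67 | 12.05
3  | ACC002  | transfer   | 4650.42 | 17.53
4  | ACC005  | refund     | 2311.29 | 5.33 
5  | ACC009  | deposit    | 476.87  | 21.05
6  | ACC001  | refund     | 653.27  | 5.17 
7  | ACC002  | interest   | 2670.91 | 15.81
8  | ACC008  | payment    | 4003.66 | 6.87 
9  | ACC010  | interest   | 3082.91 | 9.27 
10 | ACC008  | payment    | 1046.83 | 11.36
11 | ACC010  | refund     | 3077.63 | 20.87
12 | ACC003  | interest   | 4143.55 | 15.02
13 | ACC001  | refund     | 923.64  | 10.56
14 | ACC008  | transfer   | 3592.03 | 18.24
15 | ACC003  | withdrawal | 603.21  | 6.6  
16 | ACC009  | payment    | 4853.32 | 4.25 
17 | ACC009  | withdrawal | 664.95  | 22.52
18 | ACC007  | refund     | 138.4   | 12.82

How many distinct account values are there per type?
SELECT type, COUNT(DISTINCT account)
FROM transactions
GROUP BY type

Result:
  deposit: 2 distinct
  interest: 4 distinct
  payment: 2 distinct
  refund: 4 distinct
  transfer: 2 distinct
  withdrawal: 2 distinct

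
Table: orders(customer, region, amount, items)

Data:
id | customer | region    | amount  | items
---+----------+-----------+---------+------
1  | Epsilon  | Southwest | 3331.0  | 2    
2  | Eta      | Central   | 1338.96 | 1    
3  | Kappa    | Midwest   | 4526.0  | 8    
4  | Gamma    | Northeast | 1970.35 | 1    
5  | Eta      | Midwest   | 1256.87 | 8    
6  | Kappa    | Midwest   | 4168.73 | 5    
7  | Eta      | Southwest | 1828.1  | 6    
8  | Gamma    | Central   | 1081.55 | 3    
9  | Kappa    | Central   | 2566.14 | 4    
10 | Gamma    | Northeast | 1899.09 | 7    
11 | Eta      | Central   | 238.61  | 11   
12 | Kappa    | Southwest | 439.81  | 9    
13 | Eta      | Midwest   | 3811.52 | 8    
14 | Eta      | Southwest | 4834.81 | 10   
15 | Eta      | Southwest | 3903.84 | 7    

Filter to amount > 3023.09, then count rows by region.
SELECT region, COUNT(*)
FROM orders
WHERE amount > 3023.09
GROUP BY region

Note: WHERE filters rows before grouping.

Result:
  Midwest: 3
  Southwest: 3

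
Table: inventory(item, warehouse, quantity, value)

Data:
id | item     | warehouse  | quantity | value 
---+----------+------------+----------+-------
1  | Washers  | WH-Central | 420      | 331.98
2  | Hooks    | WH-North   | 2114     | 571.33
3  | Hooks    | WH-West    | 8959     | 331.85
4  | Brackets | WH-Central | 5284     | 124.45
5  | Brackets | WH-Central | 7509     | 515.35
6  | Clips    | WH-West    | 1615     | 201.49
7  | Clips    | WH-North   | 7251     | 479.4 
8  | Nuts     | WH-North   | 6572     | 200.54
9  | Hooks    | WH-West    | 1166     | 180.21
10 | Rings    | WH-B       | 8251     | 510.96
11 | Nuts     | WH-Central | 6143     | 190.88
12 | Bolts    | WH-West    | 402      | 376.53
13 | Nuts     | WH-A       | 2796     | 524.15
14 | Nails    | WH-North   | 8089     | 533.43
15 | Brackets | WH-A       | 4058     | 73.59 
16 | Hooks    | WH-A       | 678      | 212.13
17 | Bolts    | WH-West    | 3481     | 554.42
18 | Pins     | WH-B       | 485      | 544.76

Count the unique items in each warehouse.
SELECT warehouse, COUNT(DISTINCT item)
FROM inventory
GROUP BY warehouse

Result:
  WH-A: 3 distinct
  WH-B: 2 distinct
  WH-Central: 3 distinct
  WH-North: 4 distinct
  WH-West: 3 distinct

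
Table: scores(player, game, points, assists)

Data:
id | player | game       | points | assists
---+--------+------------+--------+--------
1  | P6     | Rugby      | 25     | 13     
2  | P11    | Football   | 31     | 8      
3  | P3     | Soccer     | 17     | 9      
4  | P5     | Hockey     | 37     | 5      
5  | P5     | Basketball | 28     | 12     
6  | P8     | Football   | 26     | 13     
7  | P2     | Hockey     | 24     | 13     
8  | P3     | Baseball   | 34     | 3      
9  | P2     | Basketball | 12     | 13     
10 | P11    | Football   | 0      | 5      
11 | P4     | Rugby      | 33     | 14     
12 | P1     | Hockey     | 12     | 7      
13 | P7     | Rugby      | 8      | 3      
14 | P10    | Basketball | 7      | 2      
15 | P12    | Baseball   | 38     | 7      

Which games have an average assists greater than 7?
SELECT game, AVG(assists)
FROM scores
GROUP BY game
HAVING AVG(assists) > 7

Result:
  Basketball: avg=9.00
  Football: avg=8.67
  Hockey: avg=8.33
  Rugby: avg=10.00
  Soccer: avg=9.00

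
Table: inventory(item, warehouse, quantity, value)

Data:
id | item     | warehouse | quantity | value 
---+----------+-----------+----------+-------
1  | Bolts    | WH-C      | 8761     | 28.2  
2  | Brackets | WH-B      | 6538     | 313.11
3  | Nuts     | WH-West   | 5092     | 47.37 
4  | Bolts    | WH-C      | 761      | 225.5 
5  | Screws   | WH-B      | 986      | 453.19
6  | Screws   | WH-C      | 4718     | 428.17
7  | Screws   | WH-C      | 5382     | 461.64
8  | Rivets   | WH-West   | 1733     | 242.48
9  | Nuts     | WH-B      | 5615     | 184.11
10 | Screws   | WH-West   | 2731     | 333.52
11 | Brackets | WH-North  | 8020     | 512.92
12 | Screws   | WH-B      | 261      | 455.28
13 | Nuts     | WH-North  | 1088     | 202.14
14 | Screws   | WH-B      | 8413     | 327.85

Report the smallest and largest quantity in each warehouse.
SELECT warehouse, MIN(quantity), MAX(quantity)
FROM inventory
GROUP BY warehouse

Result:
  WH-B: min=261, max=8413
  WH-C: min=761, max=8761
  WH-North: min=1088, max=8020
  WH-West: min=1733, max=5092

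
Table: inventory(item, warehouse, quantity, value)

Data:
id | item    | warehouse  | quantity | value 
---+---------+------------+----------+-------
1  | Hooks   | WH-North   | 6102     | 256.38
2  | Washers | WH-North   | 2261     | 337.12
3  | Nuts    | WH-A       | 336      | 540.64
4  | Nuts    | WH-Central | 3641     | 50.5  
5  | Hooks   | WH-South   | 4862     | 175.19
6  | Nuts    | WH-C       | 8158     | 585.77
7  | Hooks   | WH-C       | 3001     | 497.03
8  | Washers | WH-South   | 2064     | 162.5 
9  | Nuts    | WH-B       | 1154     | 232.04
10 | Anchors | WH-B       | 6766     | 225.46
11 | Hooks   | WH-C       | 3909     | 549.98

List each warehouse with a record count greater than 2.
SELECT warehouse, COUNT(*) as cnt
FROM inventory
GROUP BY warehouse
HAVING COUNT(*) > 2

Result:
  WH-C: 3

Note: HAVING filters groups after aggregation, WHERE filters rows before.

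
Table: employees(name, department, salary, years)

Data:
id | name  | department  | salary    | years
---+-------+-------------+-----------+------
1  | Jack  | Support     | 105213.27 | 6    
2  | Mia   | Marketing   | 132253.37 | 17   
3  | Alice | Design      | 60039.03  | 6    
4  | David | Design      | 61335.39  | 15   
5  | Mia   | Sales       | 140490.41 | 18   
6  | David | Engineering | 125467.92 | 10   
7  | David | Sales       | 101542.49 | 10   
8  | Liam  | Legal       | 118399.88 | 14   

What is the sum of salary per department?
SELECT department, SUM(salary) as result
FROM employees
GROUP BY department

Result:
  Design: 121374.42
  Engineering: 125467.92
  Legal: 118399.88
  Marketing: 132253.37
  Sales: 242032.90
  Support: 105213.27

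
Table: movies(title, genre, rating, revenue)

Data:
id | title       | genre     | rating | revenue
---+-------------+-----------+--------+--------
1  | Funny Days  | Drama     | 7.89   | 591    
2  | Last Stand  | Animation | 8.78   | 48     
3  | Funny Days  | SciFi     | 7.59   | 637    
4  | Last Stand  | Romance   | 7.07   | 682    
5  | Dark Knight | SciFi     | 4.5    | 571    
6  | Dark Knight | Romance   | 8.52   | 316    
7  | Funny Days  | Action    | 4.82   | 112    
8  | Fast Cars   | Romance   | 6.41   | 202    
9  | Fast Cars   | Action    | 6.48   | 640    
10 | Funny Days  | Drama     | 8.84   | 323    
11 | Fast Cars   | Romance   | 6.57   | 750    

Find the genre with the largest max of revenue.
SELECT genre, MAX(revenue) as val
FROM movies
GROUP BY genre
ORDER BY val DESC
LIMIT 1

Result: Romance with max(revenue) = 750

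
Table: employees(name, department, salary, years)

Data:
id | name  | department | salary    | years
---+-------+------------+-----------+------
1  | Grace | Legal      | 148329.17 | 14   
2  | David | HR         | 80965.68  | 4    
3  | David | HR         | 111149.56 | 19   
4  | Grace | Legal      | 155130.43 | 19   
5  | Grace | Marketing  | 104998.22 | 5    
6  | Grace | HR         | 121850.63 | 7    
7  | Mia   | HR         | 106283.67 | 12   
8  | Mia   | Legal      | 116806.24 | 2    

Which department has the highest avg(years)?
SELECT department, AVG(years) as val
FROM employees
GROUP BY department
ORDER BY val DESC
LIMIT 1

Result: Legal with avg(years) = 11.67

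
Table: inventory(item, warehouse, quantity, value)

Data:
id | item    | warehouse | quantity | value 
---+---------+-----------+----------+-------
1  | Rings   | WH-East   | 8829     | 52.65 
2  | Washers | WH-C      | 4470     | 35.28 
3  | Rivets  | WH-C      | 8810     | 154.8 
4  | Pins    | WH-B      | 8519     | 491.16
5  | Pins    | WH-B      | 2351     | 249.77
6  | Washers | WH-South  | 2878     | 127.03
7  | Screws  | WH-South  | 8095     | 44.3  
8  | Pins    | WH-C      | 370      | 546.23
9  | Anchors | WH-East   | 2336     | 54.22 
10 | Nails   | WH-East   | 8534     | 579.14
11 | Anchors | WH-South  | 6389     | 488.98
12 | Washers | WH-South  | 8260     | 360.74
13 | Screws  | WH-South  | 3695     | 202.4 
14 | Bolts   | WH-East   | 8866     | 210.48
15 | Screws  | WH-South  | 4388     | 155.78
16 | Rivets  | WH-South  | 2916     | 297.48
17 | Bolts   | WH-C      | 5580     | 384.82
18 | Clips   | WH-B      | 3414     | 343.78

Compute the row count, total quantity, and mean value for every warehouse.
SELECT warehouse,
       COUNT(*) as cnt,
       SUM(quantity) as total_quantity,
       AVG(value) as avg_value
FROM inventory
GROUP BY warehouse

Result:
  WH-B: 3 records, 14284 total quantity, 361.57 avg value
  WH-C: 4 records, 19230 total quantity, 280.28 avg value
  WH-East: 4 records, 28565 total quantity, 224.12 avg value
  WH-South: 7 records, 36621 total quantity, 239.53 avg value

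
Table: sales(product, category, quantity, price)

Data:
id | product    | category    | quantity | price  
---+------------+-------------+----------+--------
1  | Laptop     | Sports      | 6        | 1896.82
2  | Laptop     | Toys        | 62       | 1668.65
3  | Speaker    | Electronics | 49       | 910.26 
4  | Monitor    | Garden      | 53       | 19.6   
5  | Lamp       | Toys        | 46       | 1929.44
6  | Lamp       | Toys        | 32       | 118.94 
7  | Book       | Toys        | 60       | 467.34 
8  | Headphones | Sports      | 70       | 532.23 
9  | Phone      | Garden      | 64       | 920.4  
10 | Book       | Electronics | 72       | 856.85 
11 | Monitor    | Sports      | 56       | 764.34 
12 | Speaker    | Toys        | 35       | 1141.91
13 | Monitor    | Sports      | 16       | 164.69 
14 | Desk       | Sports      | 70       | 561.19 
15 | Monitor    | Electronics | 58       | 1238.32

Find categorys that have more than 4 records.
SELECT category, COUNT(*) as cnt
FROM sales
GROUP BY category
HAVING COUNT(*) > 4

Result:
  Sports: 5
  Toys: 5

Note: HAVING filters groups after aggregation, WHERE filters rows before.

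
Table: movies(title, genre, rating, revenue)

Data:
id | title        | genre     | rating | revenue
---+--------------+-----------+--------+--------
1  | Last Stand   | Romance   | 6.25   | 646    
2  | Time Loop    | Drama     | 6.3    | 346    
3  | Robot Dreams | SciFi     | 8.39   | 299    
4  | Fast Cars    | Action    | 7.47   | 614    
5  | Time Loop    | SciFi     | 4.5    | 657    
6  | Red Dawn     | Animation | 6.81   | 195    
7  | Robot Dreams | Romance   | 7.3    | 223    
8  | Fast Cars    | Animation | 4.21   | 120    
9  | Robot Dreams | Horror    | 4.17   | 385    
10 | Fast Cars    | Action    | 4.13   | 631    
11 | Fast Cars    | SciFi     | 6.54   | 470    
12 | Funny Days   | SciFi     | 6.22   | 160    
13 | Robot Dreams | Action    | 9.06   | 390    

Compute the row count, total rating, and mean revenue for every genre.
SELECT genre,
       COUNT(*) as cnt,
       SUM(rating) as total_rating,
       AVG(revenue) as avg_revenue
FROM movies
GROUP BY genre

Result:
  Action: 3 records, 20.66 total rating, 545.00 avg revenue
  Animation: 2 records, 11.02 total rating, 157.50 avg revenue
  Drama: 1 records, 6.30 total rating, 346.00 avg revenue
  Horror: 1 records, 4.17 total rating, 385.00 avg revenue
  Romance: 2 records, 13.55 total rating, 434.50 avg revenue
  SciFi: 4 records, 25.65 total rating, 396.50 avg revenue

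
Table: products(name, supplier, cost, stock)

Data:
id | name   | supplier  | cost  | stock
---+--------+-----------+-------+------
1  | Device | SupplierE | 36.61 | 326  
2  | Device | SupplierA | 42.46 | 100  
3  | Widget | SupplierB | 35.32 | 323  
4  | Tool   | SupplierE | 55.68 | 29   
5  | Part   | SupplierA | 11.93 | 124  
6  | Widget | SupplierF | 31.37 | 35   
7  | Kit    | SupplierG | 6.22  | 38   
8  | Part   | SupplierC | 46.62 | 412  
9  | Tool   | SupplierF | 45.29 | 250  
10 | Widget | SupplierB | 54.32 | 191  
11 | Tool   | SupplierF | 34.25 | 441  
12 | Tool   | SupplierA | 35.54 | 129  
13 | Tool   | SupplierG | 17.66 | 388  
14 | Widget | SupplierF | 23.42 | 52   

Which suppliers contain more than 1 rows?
SELECT supplier, COUNT(*) as cnt
FROM products
GROUP BY supplier
HAVING COUNT(*) > 1

Result:
  SupplierA: 3
  SupplierB: 2
  SupplierE: 2
  SupplierF: 4
  SupplierG: 2

Note: HAVING filters groups after aggregation, WHERE filters rows before.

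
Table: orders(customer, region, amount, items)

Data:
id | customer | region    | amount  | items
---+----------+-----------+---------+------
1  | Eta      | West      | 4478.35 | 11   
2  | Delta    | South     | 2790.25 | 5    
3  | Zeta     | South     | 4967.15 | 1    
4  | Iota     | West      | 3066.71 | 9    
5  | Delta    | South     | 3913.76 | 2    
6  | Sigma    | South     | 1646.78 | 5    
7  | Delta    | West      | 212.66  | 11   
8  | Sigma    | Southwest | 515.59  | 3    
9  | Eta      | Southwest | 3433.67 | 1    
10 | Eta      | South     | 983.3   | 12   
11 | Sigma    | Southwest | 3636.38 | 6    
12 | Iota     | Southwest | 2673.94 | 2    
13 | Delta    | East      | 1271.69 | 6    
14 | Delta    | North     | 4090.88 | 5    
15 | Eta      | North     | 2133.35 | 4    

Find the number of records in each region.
SELECT region, COUNT(*) as count
FROM orders
GROUP BY region

Result:
  East: 1
  North: 2
  South: 5
  Southwest: 4
  West: 3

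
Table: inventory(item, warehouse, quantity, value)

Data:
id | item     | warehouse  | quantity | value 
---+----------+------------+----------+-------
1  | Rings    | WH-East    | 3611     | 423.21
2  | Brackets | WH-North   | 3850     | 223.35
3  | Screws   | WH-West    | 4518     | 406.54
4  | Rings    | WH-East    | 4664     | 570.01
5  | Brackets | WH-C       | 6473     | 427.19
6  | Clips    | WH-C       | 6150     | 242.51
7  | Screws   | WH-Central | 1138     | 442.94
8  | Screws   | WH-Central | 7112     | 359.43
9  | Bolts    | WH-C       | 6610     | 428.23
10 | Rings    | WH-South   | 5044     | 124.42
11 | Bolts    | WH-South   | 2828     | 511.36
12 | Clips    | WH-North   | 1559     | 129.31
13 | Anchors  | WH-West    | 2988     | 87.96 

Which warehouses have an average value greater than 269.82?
SELECT warehouse, AVG(value)
FROM inventory
GROUP BY warehouse
HAVING AVG(value) > 269.82

Result:
  WH-C: avg=365.98
  WH-Central: avg=401.19
  WH-East: avg=496.61
  WH-South: avg=317.89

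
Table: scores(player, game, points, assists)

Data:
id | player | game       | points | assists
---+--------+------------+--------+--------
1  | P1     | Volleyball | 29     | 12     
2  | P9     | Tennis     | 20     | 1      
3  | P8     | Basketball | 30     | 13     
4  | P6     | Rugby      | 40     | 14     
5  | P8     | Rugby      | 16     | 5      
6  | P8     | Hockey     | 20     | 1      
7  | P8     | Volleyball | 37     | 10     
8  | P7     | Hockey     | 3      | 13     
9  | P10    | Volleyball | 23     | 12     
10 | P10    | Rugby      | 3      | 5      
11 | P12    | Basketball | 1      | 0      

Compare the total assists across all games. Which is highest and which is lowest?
SELECT game, SUM(assists)
FROM scores
GROUP BY game
ORDER BY SUM(assists)

All groups:
  Tennis: 1
  Basketball: 13
  Hockey: 14
  Rugby: 24
  Volleyball: 34

Highest: Volleyball (34)
Lowest: Tennis (1)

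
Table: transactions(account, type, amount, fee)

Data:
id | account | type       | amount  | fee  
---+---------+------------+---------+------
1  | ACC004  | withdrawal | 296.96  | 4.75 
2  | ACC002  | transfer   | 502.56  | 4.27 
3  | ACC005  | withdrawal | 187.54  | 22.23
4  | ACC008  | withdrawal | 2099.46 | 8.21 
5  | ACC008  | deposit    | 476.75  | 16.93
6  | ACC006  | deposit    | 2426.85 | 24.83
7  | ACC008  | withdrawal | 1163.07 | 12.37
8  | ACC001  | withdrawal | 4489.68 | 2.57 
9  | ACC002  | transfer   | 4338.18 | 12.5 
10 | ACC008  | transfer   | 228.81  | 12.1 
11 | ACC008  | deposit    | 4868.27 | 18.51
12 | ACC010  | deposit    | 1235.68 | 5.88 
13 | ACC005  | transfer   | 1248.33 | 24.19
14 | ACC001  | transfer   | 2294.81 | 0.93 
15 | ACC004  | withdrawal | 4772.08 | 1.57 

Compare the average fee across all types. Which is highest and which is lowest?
SELECT type, AVG(fee)
FROM transactions
GROUP BY type
ORDER BY AVG(fee)

All groups:
  withdrawal: 8.62
  transfer: 10.80
  deposit: 16.54

Highest: deposit (16.54)
Lowest: withdrawal (8.62)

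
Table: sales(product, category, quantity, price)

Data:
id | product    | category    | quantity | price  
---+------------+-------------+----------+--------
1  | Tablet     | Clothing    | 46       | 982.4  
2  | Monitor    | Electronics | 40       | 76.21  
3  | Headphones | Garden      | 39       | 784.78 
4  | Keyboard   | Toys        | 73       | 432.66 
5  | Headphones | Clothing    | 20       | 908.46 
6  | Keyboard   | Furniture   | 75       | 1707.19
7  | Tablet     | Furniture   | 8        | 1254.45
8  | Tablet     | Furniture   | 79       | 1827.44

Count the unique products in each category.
SELECT category, COUNT(DISTINCT product)
FROM sales
GROUP BY category

Result:
  Clothing: 2 distinct
  Electronics: 1 distinct
  Furniture: 2 distinct
  Garden: 1 distinct
  Toys: 1 distinct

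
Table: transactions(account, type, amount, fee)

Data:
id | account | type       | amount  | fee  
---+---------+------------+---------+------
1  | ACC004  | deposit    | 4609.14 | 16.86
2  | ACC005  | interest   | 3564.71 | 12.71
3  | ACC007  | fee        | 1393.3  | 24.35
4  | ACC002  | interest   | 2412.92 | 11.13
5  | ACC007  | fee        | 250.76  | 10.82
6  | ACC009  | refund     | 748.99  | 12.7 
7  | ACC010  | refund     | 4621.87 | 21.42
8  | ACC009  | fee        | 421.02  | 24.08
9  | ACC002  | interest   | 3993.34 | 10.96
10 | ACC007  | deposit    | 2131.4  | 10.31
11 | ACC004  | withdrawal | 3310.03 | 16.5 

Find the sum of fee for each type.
SELECT type, SUM(fee) as result
FROM transactions
GROUP BY type

Result:
  deposit: 27.17
  fee: 59.25
  interest: 34.80
  refund: 34.12
  withdrawal: 16.50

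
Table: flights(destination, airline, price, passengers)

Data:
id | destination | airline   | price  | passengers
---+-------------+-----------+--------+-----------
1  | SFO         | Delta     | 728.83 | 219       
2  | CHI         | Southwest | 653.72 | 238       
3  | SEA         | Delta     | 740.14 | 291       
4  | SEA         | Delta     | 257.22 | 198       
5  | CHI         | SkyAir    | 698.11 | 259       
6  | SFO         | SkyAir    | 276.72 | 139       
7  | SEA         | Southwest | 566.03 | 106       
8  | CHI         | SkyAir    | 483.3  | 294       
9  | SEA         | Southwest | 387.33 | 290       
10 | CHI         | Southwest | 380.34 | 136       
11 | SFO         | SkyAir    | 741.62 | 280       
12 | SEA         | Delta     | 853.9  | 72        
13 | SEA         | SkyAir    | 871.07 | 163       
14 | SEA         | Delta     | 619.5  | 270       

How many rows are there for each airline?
SELECT airline, COUNT(*) as count
FROM flights
GROUP BY airline

Result:
  Delta: 5
  SkyAir: 5
  Southwest: 4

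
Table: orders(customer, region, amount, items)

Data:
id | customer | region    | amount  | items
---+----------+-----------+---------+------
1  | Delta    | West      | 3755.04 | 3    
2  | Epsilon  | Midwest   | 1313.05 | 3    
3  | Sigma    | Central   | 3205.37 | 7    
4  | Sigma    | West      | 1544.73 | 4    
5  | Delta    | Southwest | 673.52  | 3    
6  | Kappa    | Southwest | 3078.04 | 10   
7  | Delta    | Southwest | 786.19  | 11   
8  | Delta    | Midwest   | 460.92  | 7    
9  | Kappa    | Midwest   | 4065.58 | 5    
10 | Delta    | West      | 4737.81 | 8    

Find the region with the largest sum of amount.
SELECT region, SUM(amount) as val
FROM orders
GROUP BY region
ORDER BY val DESC
LIMIT 1

Result: West with sum(amount) = 10037.58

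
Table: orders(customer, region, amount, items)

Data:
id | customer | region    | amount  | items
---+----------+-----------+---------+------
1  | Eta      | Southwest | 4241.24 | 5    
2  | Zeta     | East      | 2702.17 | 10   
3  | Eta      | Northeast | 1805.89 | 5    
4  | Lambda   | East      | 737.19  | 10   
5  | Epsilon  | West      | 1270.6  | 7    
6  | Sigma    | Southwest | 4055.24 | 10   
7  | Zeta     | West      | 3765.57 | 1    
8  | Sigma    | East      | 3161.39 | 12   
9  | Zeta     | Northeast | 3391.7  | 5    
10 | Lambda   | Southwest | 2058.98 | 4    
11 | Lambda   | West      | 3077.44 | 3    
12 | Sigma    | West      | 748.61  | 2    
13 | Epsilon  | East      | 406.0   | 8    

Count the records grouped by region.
SELECT region, COUNT(*) as count
FROM orders
GROUP BY region

Result:
  East: 4
  Northeast: 2
  Southwest: 3
  West: 4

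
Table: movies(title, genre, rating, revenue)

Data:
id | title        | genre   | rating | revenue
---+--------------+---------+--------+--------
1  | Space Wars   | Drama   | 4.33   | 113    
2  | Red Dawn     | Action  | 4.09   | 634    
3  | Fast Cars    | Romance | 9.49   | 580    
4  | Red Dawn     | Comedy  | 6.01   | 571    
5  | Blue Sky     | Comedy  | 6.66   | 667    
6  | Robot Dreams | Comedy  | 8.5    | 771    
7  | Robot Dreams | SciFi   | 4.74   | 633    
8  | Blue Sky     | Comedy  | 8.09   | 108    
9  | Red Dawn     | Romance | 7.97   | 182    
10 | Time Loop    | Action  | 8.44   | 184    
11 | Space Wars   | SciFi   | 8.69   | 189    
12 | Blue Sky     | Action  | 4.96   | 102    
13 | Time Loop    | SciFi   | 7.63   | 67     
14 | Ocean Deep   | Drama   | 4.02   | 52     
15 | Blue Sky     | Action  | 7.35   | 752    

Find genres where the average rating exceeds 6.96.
SELECT genre, AVG(rating)
FROM movies
GROUP BY genre
HAVING AVG(rating) > 6.96

Result:
  Comedy: avg=7.32
  Romance: avg=8.73
  SciFi: avg=7.02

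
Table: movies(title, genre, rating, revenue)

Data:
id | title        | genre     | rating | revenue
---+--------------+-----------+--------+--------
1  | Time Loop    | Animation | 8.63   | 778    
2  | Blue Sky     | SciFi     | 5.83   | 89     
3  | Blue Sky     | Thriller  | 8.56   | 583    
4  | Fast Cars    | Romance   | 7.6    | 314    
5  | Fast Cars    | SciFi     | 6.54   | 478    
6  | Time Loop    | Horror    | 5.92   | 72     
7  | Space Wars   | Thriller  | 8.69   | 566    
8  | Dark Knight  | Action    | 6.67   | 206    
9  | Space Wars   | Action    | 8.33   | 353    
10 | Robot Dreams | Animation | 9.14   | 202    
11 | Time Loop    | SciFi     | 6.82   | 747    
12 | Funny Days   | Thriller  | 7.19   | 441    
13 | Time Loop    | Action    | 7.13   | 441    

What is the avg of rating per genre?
SELECT genre, AVG(rating) as result
FROM movies
GROUP BY genre

Result:
  Action: 7.38
  Animation: 8.89
  Horror: 5.92
  Romance: 7.60
  SciFi: 6.40
  Thriller: 8.15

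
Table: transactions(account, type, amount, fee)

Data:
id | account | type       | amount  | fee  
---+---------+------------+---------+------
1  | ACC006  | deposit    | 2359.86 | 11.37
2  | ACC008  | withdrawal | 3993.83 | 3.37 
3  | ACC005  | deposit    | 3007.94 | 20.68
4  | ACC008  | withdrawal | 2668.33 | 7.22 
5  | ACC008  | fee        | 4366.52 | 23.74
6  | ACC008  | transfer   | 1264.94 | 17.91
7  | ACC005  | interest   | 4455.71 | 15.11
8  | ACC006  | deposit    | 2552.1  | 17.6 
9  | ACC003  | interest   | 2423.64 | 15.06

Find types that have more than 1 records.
SELECT type, COUNT(*) as cnt
FROM transactions
GROUP BY type
HAVING COUNT(*) > 1

Result:
  deposit: 3
  interest: 2
  withdrawal: 2

Note: HAVING filters groups after aggregation, WHERE filters rows before.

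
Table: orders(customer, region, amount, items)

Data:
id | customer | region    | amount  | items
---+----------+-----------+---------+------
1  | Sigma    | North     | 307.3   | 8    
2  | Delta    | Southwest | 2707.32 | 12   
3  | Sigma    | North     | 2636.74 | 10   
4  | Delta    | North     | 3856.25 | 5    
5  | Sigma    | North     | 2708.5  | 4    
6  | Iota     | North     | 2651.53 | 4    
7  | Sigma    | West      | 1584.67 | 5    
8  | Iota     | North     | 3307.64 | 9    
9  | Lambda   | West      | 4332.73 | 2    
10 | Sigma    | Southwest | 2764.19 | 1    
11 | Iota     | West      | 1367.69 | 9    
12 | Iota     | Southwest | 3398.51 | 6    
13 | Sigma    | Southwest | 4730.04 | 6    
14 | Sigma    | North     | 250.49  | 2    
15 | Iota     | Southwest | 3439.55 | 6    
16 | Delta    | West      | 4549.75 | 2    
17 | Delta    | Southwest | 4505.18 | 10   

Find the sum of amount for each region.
SELECT region, SUM(amount) as result
FROM orders
GROUP BY region

Result:
  North: 15718.45
  Southwest: 21544.79
  West: 11834.84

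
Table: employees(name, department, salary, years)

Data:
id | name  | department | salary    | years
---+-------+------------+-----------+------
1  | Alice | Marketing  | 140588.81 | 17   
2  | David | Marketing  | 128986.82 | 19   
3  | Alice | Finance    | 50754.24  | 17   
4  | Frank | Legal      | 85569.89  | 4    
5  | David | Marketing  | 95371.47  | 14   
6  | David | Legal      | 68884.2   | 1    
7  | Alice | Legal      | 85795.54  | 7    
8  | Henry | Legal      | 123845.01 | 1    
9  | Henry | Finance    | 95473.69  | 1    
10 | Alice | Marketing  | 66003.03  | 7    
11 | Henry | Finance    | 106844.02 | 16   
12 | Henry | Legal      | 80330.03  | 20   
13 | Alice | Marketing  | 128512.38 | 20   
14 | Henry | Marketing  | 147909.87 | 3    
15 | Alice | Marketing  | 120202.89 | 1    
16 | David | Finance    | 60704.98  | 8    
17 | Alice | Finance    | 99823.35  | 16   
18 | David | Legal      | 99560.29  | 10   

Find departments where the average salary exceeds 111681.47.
SELECT department, AVG(salary)
FROM employees
GROUP BY department
HAVING AVG(salary) > 111681.47

Result:
  Marketing: avg=118225.04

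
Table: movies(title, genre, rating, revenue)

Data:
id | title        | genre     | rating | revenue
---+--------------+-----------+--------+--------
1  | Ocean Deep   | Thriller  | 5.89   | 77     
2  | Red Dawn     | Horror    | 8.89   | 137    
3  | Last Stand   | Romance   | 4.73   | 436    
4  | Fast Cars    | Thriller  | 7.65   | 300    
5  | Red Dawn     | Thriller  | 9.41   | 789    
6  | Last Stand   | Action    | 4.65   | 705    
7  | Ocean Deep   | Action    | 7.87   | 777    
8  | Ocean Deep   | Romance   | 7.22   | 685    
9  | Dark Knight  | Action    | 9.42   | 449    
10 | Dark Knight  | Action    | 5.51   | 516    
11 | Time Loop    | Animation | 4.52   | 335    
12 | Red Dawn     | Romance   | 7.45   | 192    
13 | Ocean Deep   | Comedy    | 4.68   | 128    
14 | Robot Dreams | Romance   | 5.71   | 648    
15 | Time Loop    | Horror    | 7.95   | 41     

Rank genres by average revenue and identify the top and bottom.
SELECT genre, AVG(revenue)
FROM movies
GROUP BY genre
ORDER BY AVG(revenue)

All groups:
  Horror: 89.00
  Comedy: 128.00
  Animation: 335.00
  Thriller: 388.67
  Romance: 490.25
  Action: 611.75

Highest: Action (611.75)
Lowest: Horror (89.00)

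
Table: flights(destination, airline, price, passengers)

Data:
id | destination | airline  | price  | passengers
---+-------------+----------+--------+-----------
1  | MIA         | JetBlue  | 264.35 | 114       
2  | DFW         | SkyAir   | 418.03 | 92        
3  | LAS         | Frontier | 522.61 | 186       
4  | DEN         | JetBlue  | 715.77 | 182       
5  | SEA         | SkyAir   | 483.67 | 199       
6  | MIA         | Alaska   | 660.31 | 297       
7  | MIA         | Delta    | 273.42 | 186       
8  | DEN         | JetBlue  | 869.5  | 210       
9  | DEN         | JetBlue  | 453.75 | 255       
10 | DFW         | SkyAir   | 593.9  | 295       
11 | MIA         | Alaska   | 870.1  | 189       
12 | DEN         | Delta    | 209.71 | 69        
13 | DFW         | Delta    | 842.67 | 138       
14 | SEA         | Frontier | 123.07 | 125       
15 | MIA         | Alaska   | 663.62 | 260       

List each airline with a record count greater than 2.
SELECT airline, COUNT(*) as cnt
FROM flights
GROUP BY airline
HAVING COUNT(*) > 2

Result:
  Alaska: 3
  Delta: 3
  JetBlue: 4
  SkyAir: 3

Note: HAVING filters groups after aggregation, WHERE filters rows before.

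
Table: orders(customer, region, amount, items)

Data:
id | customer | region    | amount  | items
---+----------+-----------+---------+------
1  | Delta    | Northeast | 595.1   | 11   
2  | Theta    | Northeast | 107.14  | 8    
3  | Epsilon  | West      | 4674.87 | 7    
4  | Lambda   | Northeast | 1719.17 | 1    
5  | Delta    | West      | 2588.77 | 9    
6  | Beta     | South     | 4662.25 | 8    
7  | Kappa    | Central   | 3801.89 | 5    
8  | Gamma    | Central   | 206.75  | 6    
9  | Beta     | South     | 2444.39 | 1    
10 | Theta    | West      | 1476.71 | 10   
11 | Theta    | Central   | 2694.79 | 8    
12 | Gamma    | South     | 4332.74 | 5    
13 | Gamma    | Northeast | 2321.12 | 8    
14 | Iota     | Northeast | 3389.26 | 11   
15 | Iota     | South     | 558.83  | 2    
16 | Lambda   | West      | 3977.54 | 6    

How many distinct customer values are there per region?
SELECT region, COUNT(DISTINCT customer)
FROM orders
GROUP BY region

Result:
  Central: 3 distinct
  Northeast: 5 distinct
  South: 3 distinct
  West: 4 distinct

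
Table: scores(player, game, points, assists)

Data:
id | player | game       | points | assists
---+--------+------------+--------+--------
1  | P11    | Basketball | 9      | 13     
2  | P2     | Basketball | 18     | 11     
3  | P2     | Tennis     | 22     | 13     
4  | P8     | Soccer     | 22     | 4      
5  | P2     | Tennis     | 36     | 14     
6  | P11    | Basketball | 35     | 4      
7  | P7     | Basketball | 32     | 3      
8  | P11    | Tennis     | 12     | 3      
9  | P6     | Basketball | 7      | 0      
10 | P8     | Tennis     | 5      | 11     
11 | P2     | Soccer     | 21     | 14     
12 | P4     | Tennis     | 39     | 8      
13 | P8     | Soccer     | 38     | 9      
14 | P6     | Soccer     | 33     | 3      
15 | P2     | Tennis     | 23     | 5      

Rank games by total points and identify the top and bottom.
SELECT game, SUM(points)
FROM scores
GROUP BY game
ORDER BY SUM(points)

All groups:
  Basketball: 101
  Soccer: 114
  Tennis: 137

Highest: Tennis (137)
Lowest: Basketball (101)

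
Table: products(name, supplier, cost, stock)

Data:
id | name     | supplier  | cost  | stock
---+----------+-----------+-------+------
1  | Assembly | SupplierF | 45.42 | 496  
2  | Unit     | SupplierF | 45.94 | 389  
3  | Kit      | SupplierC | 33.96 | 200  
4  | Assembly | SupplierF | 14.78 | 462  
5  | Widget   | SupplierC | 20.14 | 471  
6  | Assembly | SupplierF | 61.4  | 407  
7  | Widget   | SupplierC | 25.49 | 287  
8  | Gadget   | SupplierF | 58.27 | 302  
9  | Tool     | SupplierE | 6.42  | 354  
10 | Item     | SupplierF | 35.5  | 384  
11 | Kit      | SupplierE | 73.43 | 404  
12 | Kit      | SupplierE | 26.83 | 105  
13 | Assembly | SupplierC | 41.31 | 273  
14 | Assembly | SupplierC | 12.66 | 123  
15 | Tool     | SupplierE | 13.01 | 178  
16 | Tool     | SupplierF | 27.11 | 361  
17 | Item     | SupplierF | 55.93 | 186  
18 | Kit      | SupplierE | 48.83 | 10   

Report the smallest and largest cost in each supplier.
SELECT supplier, MIN(cost), MAX(cost)
FROM products
GROUP BY supplier

Result:
  SupplierC: min=12.66, max=41.31
  SupplierE: min=6.42, max=73.43
  SupplierF: min=14.78, max=61.40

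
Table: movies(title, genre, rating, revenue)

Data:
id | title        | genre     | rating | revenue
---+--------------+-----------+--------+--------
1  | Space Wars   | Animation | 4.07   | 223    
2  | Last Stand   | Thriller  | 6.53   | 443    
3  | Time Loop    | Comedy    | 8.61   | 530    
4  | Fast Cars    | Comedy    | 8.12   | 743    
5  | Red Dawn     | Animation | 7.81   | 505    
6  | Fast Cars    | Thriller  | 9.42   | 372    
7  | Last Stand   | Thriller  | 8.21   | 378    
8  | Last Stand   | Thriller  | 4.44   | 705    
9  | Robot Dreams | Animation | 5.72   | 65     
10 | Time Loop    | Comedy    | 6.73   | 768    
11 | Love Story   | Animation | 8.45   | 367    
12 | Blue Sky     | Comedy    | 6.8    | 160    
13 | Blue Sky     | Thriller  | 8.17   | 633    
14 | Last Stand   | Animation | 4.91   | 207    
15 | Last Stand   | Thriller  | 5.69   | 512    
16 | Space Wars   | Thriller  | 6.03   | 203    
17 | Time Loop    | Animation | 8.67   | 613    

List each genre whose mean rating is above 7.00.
SELECT genre, AVG(rating)
FROM movies
GROUP BY genre
HAVING AVG(rating) > 7.00

Result:
  Comedy: avg=7.57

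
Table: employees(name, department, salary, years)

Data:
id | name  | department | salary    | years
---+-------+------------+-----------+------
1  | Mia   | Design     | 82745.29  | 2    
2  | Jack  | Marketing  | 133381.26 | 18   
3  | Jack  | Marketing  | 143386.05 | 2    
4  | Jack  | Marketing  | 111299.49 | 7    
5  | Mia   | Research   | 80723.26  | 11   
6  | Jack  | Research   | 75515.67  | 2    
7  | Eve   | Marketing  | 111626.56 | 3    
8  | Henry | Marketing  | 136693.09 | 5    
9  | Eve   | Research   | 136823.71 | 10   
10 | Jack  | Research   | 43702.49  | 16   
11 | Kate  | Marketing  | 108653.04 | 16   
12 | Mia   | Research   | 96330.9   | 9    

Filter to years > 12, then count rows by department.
SELECT department, COUNT(*)
FROM employees
WHERE years > 12
GROUP BY department

Note: WHERE filters rows before grouping.

Result:
  Marketing: 2
  Research: 1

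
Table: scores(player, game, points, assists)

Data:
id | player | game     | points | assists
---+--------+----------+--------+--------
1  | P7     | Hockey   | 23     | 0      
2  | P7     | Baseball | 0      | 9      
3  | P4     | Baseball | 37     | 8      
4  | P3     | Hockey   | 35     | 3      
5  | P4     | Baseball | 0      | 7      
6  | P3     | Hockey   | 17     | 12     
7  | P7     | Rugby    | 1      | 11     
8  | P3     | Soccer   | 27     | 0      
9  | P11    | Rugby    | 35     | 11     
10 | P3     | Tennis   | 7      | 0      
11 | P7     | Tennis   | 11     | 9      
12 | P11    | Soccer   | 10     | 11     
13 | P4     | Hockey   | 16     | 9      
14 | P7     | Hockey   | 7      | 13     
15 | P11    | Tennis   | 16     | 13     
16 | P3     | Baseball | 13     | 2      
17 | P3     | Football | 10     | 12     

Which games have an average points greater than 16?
SELECT game, AVG(points)
FROM scores
GROUP BY game
HAVING AVG(points) > 16

Result:
  Hockey: avg=19.60
  Rugby: avg=18.00
  Soccer: avg=18.50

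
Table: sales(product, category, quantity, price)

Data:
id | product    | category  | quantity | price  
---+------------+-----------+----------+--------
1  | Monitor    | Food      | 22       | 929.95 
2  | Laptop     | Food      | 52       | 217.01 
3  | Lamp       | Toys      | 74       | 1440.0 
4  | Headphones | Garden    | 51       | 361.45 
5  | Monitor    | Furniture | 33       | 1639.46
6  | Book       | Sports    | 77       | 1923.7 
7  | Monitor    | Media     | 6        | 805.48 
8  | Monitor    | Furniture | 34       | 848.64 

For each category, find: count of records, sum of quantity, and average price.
SELECT category,
       COUNT(*) as cnt,
       SUM(quantity) as total_quantity,
       AVG(price) as avg_price
FROM sales
GROUP BY category

Result:
  Food: 2 records, 74 total quantity, 573.48 avg price
  Furniture: 2 records, 67 total quantity, 1244.05 avg price
  Garden: 1 records, 51 total quantity, 361.45 avg price
  Media: 1 records, 6 total quantity, 805.48 avg price
  Sports: 1 records, 77 total quantity, 1923.70 avg price
  Toys: 1 records, 74 total quantity, 1440.00 avg price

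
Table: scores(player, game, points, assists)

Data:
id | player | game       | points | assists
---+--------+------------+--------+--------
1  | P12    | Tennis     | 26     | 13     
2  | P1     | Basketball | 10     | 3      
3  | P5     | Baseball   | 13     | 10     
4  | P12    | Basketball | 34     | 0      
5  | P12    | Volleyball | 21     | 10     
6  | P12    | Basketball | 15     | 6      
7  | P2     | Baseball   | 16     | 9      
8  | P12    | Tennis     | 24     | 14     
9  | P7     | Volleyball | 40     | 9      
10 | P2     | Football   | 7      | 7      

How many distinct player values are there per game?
SELECT game, COUNT(DISTINCT player)
FROM scores
GROUP BY game

Result:
  Baseball: 2 distinct
  Basketball: 2 distinct
  Football: 1 distinct
  Tennis: 1 distinct
  Volleyball: 2 distinct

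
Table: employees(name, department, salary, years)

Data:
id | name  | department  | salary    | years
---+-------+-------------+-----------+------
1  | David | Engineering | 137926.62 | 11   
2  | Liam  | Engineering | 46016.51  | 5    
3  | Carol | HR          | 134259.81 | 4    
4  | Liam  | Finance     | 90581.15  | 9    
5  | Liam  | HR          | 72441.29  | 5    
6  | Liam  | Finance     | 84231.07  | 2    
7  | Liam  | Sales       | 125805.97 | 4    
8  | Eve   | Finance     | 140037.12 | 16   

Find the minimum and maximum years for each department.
SELECT department, MIN(years), MAX(years)
FROM employees
GROUP BY department

Result:
  Engineering: min=5, max=11
  Finance: min=2, max=16
  HR: min=4, max=5
  Sales: min=4, max=4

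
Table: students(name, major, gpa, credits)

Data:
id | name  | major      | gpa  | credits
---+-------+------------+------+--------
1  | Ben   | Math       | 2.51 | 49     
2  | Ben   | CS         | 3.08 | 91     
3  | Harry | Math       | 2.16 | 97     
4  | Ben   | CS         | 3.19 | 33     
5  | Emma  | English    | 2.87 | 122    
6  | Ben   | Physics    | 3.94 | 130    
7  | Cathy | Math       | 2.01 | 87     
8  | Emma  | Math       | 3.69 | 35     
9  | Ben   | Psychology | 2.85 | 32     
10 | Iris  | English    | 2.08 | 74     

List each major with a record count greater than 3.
SELECT major, COUNT(*) as cnt
FROM students
GROUP BY major
HAVING COUNT(*) > 3

Result:
  Math: 4

Note: HAVING filters groups after aggregation, WHERE filters rows before.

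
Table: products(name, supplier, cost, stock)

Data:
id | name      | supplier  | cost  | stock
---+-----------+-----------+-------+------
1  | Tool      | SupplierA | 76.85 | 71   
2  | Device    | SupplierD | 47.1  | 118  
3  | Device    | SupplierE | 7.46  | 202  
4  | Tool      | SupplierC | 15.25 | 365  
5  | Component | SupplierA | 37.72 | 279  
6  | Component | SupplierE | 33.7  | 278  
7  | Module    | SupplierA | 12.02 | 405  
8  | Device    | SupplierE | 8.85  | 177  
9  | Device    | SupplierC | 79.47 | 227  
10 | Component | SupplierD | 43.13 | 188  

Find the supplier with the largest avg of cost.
SELECT supplier, AVG(cost) as val
FROM products
GROUP BY supplier
ORDER BY val DESC
LIMIT 1

Result: SupplierC with avg(cost) = 47.36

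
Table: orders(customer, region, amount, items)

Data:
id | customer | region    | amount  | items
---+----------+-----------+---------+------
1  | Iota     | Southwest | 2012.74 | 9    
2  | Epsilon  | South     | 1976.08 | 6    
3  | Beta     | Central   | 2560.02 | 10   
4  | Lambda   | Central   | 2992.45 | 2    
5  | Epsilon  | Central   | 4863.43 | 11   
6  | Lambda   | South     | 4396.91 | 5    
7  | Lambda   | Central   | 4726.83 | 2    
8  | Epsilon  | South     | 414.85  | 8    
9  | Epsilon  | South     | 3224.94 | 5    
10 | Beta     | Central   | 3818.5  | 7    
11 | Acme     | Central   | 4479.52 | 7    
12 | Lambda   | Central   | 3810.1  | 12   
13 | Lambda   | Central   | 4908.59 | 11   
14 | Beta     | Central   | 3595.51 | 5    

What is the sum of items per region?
SELECT region, SUM(items) as result
FROM orders
GROUP BY region

Result:
  Central: 67
  South: 24
  Southwest: 9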